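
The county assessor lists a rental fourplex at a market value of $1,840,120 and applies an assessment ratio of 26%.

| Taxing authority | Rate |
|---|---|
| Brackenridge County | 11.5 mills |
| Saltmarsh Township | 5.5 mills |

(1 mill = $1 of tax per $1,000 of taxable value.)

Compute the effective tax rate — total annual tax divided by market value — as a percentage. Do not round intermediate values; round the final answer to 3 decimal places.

Assessed value = $1,840,120 × 0.26 = $478,431.2
Brackenridge County: $478,431.2 × 0.0115 = $5,501.9588
Saltmarsh Township: $478,431.2 × 0.0055 = $2,631.3716
Total tax = $8,133.3304
Effective rate = $8,133.3304 ÷ $1,840,120 = 0.442% of market value

0.442%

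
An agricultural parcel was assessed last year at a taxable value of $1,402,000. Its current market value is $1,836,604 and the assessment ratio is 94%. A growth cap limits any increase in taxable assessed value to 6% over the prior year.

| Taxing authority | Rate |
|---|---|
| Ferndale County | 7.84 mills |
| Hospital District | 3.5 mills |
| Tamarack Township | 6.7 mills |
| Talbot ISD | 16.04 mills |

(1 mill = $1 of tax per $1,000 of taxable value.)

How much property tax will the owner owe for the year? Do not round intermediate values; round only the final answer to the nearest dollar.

Uncapped assessed value = $1,836,604 × 0.94 = $1,726,407.76
Cap limit = $1,402,000 × 1.06 = $1,486,120
Taxable assessed value = min($1,726,407.76, $1,486,120) = $1,486,120 (cap binds)
Ferndale County: $1,486,120 × 0.00784 = $11,651.1808
Hospital District: $1,486,120 × 0.0035 = $5,201.42
Tamarack Township: $1,486,120 × 0.0067 = $9,957.004
Talbot ISD: $1,486,120 × 0.01604 = $23,837.3648
Total = $50,646.9696

$50,647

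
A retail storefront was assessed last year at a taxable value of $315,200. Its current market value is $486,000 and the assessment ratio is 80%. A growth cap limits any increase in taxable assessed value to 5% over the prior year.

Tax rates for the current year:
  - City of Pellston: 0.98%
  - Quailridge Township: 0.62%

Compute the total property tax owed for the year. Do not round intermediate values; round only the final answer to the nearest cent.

Uncapped assessed value = $486,000 × 0.8 = $388,800
Cap limit = $315,200 × 1.05 = $330,960
Taxable assessed value = min($388,800, $330,960) = $330,960 (cap binds)
City of Pellston: $330,960 × 0.0098 = $3,243.408
Quailridge Township: $330,960 × 0.0062 = $2,051.952
Total = $5,295.36

$5,295.36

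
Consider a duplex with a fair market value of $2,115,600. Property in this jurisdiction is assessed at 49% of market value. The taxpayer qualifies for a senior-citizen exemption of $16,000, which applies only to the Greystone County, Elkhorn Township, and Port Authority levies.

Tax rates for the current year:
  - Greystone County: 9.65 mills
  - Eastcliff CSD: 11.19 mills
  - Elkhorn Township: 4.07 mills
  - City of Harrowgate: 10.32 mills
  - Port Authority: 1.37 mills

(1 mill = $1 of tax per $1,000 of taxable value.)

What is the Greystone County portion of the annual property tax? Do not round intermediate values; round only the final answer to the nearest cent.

$9,849.21

Assessed value = $2,115,600 × 0.49 = $1,036,644
Greystone County taxable value = $1,036,644 − $16,000 = $1,020,644
Greystone County levy = $1,020,644 × 0.00965 = $9,849.2146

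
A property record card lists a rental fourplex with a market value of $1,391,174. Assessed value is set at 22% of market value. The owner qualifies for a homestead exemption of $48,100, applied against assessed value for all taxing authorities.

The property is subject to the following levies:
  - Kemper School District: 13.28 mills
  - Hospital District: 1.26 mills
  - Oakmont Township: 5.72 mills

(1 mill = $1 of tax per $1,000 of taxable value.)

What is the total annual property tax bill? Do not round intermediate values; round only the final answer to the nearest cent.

Assessed value = $1,391,174 × 0.22 = $306,058.28
Taxable value = $306,058.28 − $48,100 = $257,958.28
Kemper School District: $257,958.28 × 0.01328 = $3,425.6859584
Hospital District: $257,958.28 × 0.00126 = $325.0274328
Oakmont Township: $257,958.28 × 0.00572 = $1,475.5213616
Total = $3,425.6859584 + $325.0274328 + $1,475.5213616 = $5,226.2347528

$5,226.23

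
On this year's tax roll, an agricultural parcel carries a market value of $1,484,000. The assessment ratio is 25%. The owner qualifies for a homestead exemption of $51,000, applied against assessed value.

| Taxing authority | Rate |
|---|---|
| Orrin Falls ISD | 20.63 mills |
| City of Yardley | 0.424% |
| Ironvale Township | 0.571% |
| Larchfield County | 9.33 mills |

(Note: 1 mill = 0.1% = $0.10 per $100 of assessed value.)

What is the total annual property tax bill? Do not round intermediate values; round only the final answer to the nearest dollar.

Assessed value = $1,484,000 × 0.25 = $371,000
Taxable value = $371,000 − $51,000 = $320,000
Orrin Falls ISD: $320,000 × 0.02063 = $6,601.6
City of Yardley: $320,000 × 0.00424 = $1,356.8
Ironvale Township: $320,000 × 0.00571 = $1,827.2
Larchfield County: $320,000 × 0.00933 = $2,985.6
Total = $12,771.2

$12,771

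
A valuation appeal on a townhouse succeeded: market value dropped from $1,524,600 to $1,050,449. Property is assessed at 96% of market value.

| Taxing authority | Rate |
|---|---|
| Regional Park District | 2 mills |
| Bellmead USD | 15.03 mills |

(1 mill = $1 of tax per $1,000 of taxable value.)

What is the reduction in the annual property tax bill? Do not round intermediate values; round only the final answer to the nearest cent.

Old assessed value = $1,524,600 × 0.96 = $1,463,616
New assessed value = $1,050,449 × 0.96 = $1,008,431.04
Combined rate = 0.002 + 0.01503 = 0.01703
Old tax = $1,463,616 × 0.01703 = $24,925.38048
New tax = $1,008,431.04 × 0.01703 = $17,173.5806112
Reduction = $24,925.38048 − $17,173.5806112 = $7,751.7998688

$7,751.80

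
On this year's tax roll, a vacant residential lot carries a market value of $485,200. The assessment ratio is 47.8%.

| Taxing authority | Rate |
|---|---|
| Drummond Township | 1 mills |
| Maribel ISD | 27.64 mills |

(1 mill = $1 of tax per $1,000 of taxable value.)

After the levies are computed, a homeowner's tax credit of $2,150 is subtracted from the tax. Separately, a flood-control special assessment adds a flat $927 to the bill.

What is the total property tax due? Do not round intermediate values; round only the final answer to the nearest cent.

Assessed value = $485,200 × 0.478 = $231,925.6
Drummond Township: $231,925.6 × 0.001 = $231.9256
Maribel ISD: $231,925.6 × 0.02764 = $6,410.423584
Levies subtotal = $6,642.349184
After credit = $6,642.349184 − $2,150 = $4,492.349184
Total = $4,492.349184 + $927 = $5,419.349184

$5,419.35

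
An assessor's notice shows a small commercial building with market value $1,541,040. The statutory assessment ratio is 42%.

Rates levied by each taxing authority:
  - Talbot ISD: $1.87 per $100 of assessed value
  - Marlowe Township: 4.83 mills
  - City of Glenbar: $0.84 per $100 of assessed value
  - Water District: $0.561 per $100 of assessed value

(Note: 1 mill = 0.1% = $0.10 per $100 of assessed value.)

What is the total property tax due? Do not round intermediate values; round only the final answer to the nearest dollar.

Assessed value = $1,541,040 × 0.42 = $647,236.8
Talbot ISD: $647,236.8 × 0.0187 = $12,103.32816
Marlowe Township: $647,236.8 × 0.00483 = $3,126.153744
City of Glenbar: $647,236.8 × 0.0084 = $5,436.78912
Water District: $647,236.8 × 0.00561 = $3,630.998448
Total = $24,297.269472

$24,297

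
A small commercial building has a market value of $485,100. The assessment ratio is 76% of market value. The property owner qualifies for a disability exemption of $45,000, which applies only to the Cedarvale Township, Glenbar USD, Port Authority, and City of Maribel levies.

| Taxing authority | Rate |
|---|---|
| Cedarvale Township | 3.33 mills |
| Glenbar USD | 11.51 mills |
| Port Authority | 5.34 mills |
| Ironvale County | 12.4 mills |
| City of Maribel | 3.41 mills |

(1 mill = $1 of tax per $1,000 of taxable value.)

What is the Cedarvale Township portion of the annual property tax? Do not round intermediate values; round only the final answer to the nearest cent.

Assessed value = $485,100 × 0.76 = $368,676
Cedarvale Township taxable value = $368,676 − $45,000 = $323,676
Cedarvale Township levy = $323,676 × 0.00333 = $1,077.84108

$1,077.84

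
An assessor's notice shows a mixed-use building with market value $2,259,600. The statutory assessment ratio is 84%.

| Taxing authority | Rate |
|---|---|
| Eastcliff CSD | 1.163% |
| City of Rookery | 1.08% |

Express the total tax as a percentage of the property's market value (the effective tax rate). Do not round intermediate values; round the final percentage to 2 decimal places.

Assessed value = $2,259,600 × 0.84 = $1,898,064
Eastcliff CSD: $1,898,064 × 0.01163 = $22,074.48432
City of Rookery: $1,898,064 × 0.0108 = $20,499.0912
Total tax = $42,573.57552
Effective rate = $42,573.57552 ÷ $2,259,600 = 1.88% of market value

1.88%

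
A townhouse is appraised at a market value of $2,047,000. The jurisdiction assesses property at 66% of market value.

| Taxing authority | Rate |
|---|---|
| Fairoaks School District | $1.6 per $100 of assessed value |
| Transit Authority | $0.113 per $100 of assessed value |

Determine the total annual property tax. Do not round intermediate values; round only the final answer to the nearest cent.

$23,142.97

Assessed value = $2,047,000 × 0.66 = $1,351,020
Fairoaks School District: $1,351,020 × 0.016 = $21,616.32
Transit Authority: $1,351,020 × 0.00113 = $1,526.6526
Total = $21,616.32 + $1,526.6526 = $23,142.9726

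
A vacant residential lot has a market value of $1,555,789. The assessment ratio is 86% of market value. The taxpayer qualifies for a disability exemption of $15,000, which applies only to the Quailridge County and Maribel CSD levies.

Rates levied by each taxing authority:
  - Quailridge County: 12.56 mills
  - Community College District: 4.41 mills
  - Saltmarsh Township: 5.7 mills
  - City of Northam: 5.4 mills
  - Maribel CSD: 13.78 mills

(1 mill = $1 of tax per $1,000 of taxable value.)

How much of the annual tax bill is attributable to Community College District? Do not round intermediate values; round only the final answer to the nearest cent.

$5,900.49

Assessed value = $1,555,789 × 0.86 = $1,337,978.54
Community College District taxable value = $1,337,978.54 (exemption does not apply)
Community College District levy = $1,337,978.54 × 0.00441 = $5,900.4853614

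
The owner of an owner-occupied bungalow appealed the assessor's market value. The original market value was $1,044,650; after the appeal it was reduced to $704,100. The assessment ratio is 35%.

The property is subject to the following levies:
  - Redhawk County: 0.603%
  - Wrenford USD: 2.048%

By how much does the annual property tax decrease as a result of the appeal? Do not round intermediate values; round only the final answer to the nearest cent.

$3,159.79

Old assessed value = $1,044,650 × 0.35 = $365,627.5
New assessed value = $704,100 × 0.35 = $246,435
Combined rate = 0.00603 + 0.02048 = 0.02651
Old tax = $365,627.5 × 0.02651 = $9,692.785025
New tax = $246,435 × 0.02651 = $6,532.99185
Reduction = $9,692.785025 − $6,532.99185 = $3,159.793175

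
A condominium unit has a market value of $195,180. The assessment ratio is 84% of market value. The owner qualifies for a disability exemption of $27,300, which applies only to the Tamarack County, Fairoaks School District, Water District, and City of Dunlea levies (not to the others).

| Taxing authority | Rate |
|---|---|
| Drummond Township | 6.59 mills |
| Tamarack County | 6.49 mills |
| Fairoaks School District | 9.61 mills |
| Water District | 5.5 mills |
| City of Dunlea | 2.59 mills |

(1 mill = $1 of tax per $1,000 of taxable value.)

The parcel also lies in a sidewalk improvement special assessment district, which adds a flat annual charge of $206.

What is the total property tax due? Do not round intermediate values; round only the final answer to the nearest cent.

Assessed value = $195,180 × 0.84 = $163,951.2
Drummond Township: $163,951.2 × 0.00659 = $1,080.438408
Tamarack County: ($163,951.2 − $27,300) × 0.00649 = $136,651.2 × 0.00649 = $886.866288
Fairoaks School District: ($163,951.2 − $27,300) × 0.00961 = $136,651.2 × 0.00961 = $1,313.218032
Water District: ($163,951.2 − $27,300) × 0.0055 = $136,651.2 × 0.0055 = $751.5816
City of Dunlea: ($163,951.2 − $27,300) × 0.00259 = $136,651.2 × 0.00259 = $353.926608
Levies subtotal = $4,386.030936
Total = $4,386.030936 + $206 = $4,592.030936

$4,592.03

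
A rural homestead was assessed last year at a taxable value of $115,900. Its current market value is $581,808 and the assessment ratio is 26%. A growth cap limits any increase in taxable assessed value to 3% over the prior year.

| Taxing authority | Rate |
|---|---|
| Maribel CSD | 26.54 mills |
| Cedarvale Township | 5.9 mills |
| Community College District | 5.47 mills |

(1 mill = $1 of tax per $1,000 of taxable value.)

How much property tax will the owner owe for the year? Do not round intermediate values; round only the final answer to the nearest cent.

Uncapped assessed value = $581,808 × 0.26 = $151,270.08
Cap limit = $115,900 × 1.03 = $119,377
Taxable assessed value = min($151,270.08, $119,377) = $119,377 (cap binds)
Maribel CSD: $119,377 × 0.02654 = $3,168.26558
Cedarvale Township: $119,377 × 0.0059 = $704.3243
Community College District: $119,377 × 0.00547 = $652.99219
Total = $4,525.58207

$4,525.58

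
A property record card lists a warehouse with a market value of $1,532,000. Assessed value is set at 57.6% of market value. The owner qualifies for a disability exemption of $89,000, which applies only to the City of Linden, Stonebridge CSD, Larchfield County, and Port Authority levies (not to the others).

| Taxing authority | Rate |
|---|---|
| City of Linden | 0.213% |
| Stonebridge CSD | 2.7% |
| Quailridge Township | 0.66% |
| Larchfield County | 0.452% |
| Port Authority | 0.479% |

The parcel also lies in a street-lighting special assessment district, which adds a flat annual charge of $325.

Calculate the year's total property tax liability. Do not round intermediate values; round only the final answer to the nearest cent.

$36,648.58

Assessed value = $1,532,000 × 0.576 = $882,432
City of Linden: ($882,432 − $89,000) × 0.00213 = $793,432 × 0.00213 = $1,690.01016
Stonebridge CSD: ($882,432 − $89,000) × 0.027 = $793,432 × 0.027 = $21,422.664
Quailridge Township: $882,432 × 0.0066 = $5,824.0512
Larchfield County: ($882,432 − $89,000) × 0.00452 = $793,432 × 0.00452 = $3,586.31264
Port Authority: ($882,432 − $89,000) × 0.00479 = $793,432 × 0.00479 = $3,800.53928
Levies subtotal = $36,323.57728
Total = $36,323.57728 + $325 = $36,648.57728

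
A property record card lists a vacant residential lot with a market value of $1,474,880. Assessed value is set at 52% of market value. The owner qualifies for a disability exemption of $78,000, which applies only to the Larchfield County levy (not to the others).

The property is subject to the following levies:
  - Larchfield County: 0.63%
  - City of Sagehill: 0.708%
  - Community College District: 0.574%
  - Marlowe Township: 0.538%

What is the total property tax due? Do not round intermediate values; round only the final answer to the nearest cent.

Assessed value = $1,474,880 × 0.52 = $766,937.6
Larchfield County: ($766,937.6 − $78,000) × 0.0063 = $688,937.6 × 0.0063 = $4,340.30688
City of Sagehill: $766,937.6 × 0.00708 = $5,429.918208
Community College District: $766,937.6 × 0.00574 = $4,402.221824
Marlowe Township: $766,937.6 × 0.00538 = $4,126.124288
Total = $18,298.5712

$18,298.57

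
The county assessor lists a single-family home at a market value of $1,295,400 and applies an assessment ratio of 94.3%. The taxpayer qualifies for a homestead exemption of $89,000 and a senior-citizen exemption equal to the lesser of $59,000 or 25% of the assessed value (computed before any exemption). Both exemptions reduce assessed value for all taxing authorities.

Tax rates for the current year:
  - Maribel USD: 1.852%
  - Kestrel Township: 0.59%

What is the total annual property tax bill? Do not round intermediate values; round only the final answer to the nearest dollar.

Assessed value = $1,295,400 × 0.943 = $1,221,562.2
Senior-citizen exemption = min($59,000, 25% × $1,221,562.2) = min($59,000, $305,390.55) = $59,000 (dollar cap binds)
Taxable value = $1,221,562.2 − $89,000 − $59,000 = $1,073,562.2
Maribel USD: $1,073,562.2 × 0.01852 = $19,882.371944
Kestrel Township: $1,073,562.2 × 0.0059 = $6,334.01698
Total = $26,216.388924

$26,216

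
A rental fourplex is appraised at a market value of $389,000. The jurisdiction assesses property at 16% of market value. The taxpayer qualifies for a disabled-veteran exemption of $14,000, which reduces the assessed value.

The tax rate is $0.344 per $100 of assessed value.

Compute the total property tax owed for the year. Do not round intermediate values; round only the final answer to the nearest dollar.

Assessed value = $389,000 × 0.16 = $62,240
Taxable value = $62,240 − $14,000 = $48,240
Tax = $48,240 × 0.00344 = $165.9456

$166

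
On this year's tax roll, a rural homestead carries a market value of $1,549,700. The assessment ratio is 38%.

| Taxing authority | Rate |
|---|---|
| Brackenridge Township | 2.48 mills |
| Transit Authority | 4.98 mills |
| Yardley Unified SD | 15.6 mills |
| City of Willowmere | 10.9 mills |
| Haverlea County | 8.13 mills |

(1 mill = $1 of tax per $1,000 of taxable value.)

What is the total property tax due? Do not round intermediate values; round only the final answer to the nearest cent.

Assessed value = $1,549,700 × 0.38 = $588,886
Brackenridge Township: $588,886 × 0.00248 = $1,460.43728
Transit Authority: $588,886 × 0.00498 = $2,932.65228
Yardley Unified SD: $588,886 × 0.0156 = $9,186.6216
City of Willowmere: $588,886 × 0.0109 = $6,418.8574
Haverlea County: $588,886 × 0.00813 = $4,787.64318
Total = $1,460.43728 + $2,932.65228 + $9,186.6216 + $6,418.8574 + $4,787.64318 = $24,786.21174

$24,786.21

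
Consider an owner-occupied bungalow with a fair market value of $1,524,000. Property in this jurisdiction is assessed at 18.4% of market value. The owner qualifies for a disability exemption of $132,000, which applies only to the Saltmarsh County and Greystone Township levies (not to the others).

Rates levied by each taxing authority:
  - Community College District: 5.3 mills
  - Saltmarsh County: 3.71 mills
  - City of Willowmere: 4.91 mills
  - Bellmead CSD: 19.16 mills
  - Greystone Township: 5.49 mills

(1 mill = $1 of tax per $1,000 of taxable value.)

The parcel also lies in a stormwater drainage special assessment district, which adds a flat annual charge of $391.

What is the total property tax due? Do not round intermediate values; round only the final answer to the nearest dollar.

$9,992

Assessed value = $1,524,000 × 0.184 = $280,416
Community College District: $280,416 × 0.0053 = $1,486.2048
Saltmarsh County: ($280,416 − $132,000) × 0.00371 = $148,416 × 0.00371 = $550.62336
City of Willowmere: $280,416 × 0.00491 = $1,376.84256
Bellmead CSD: $280,416 × 0.01916 = $5,372.77056
Greystone Township: ($280,416 − $132,000) × 0.00549 = $148,416 × 0.00549 = $814.80384
Levies subtotal = $9,601.24512
Total = $9,601.24512 + $391 = $9,992.24512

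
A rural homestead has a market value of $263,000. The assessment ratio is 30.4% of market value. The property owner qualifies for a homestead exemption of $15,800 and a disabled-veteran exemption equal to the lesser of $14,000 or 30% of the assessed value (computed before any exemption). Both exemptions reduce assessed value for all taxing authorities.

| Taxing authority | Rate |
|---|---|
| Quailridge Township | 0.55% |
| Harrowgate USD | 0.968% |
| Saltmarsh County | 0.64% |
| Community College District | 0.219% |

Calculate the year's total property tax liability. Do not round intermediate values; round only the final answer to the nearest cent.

Assessed value = $263,000 × 0.304 = $79,952
Disabled-veteran exemption = min($14,000, 30% × $79,952) = min($14,000, $23,985.6) = $14,000 (dollar cap binds)
Taxable value = $79,952 − $15,800 − $14,000 = $50,152
Quailridge Township: $50,152 × 0.0055 = $275.836
Harrowgate USD: $50,152 × 0.00968 = $485.47136
Saltmarsh County: $50,152 × 0.0064 = $320.9728
Community College District: $50,152 × 0.00219 = $109.83288
Total = $1,192.11304

$1,192.11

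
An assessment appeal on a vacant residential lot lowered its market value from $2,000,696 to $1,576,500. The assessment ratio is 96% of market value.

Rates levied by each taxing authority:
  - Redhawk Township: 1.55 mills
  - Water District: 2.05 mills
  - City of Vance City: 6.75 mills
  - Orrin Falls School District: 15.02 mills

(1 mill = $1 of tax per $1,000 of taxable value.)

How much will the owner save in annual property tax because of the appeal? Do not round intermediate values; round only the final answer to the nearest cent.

$10,331.38

Old assessed value = $2,000,696 × 0.96 = $1,920,668.16
New assessed value = $1,576,500 × 0.96 = $1,513,440
Combined rate = 0.00155 + 0.00205 + 0.00675 + 0.01502 = 0.02537
Old tax = $1,920,668.16 × 0.02537 = $48,727.3512192
New tax = $1,513,440 × 0.02537 = $38,395.9728
Reduction = $48,727.3512192 − $38,395.9728 = $10,331.3784192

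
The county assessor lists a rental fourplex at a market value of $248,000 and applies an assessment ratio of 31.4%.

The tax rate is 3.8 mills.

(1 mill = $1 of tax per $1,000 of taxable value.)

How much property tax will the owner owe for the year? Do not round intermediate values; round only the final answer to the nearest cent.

Assessed value = $248,000 × 0.314 = $77,872
Tax = $77,872 × 0.0038 = $295.9136

$295.91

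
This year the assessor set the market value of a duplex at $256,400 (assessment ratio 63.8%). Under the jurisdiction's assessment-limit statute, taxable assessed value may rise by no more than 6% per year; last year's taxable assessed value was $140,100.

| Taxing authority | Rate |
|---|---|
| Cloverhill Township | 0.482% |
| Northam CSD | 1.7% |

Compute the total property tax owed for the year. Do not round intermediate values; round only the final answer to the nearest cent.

Uncapped assessed value = $256,400 × 0.638 = $163,583.2
Cap limit = $140,100 × 1.06 = $148,506
Taxable assessed value = min($163,583.2, $148,506) = $148,506 (cap binds)
Cloverhill Township: $148,506 × 0.00482 = $715.79892
Northam CSD: $148,506 × 0.017 = $2,524.602
Total = $3,240.40092

$3,240.40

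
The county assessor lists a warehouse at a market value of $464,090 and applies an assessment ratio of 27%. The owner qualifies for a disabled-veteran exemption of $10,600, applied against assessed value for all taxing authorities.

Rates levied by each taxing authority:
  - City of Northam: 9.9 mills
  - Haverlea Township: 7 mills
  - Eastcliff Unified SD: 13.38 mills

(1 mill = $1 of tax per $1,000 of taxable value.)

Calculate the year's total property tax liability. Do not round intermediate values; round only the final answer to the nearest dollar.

$3,473

Assessed value = $464,090 × 0.27 = $125,304.3
Taxable value = $125,304.3 − $10,600 = $114,704.3
City of Northam: $114,704.3 × 0.0099 = $1,135.57257
Haverlea Township: $114,704.3 × 0.007 = $802.9301
Eastcliff Unified SD: $114,704.3 × 0.01338 = $1,534.743534
Total = $1,135.57257 + $802.9301 + $1,534.743534 = $3,473.246204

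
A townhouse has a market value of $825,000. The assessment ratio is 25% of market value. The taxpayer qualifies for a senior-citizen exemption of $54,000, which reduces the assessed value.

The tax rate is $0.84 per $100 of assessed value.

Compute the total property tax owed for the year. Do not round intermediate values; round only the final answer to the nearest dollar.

Assessed value = $825,000 × 0.25 = $206,250
Taxable value = $206,250 − $54,000 = $152,250
Tax = $152,250 × 0.0084 = $1,278.9

$1,279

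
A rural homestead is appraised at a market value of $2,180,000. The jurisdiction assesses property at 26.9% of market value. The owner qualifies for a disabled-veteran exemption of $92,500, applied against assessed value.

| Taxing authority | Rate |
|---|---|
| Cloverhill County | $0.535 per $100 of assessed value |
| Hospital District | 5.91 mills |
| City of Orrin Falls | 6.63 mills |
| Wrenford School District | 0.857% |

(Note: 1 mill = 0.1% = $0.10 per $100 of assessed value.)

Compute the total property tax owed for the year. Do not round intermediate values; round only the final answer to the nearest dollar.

$13,069

Assessed value = $2,180,000 × 0.269 = $586,420
Taxable value = $586,420 − $92,500 = $493,920
Cloverhill County: $493,920 × 0.00535 = $2,642.472
Hospital District: $493,920 × 0.00591 = $2,919.0672
City of Orrin Falls: $493,920 × 0.00663 = $3,274.6896
Wrenford School District: $493,920 × 0.00857 = $4,232.8944
Total = $13,069.1232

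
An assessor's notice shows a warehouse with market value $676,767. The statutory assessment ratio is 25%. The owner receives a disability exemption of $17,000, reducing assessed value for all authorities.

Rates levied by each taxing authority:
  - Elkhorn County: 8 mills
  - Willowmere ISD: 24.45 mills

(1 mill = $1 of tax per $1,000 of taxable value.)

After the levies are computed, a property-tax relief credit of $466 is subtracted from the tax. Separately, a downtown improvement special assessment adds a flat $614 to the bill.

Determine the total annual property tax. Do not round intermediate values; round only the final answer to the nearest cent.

$5,086.62

Assessed value = $676,767 × 0.25 = $169,191.75
Taxable value = $169,191.75 − $17,000 = $152,191.75
Elkhorn County: $152,191.75 × 0.008 = $1,217.534
Willowmere ISD: $152,191.75 × 0.02445 = $3,721.0882875
Levies subtotal = $4,938.6222875
After credit = $4,938.6222875 − $466 = $4,472.6222875
Total = $4,472.6222875 + $614 = $5,086.6222875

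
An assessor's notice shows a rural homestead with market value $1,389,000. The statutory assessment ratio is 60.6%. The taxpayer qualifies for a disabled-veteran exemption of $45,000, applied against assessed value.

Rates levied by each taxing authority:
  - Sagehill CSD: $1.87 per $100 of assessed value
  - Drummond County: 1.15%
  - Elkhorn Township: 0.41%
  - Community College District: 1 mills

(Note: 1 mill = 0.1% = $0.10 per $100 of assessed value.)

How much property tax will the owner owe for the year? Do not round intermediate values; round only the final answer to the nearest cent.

Assessed value = $1,389,000 × 0.606 = $841,734
Taxable value = $841,734 − $45,000 = $796,734
Sagehill CSD: $796,734 × 0.0187 = $14,898.9258
Drummond County: $796,734 × 0.0115 = $9,162.441
Elkhorn Township: $796,734 × 0.0041 = $3,266.6094
Community College District: $796,734 × 0.001 = $796.734
Total = $28,124.7102

$28,124.71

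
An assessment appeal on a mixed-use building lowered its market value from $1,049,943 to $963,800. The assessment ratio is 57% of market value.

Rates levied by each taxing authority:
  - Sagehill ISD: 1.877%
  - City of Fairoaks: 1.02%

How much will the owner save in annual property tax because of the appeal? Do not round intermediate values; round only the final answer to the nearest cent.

Old assessed value = $1,049,943 × 0.57 = $598,467.51
New assessed value = $963,800 × 0.57 = $549,366
Combined rate = 0.01877 + 0.0102 = 0.02897
Old tax = $598,467.51 × 0.02897 = $17,337.6037647
New tax = $549,366 × 0.02897 = $15,915.13302
Reduction = $17,337.6037647 − $15,915.13302 = $1,422.4707447

$1,422.47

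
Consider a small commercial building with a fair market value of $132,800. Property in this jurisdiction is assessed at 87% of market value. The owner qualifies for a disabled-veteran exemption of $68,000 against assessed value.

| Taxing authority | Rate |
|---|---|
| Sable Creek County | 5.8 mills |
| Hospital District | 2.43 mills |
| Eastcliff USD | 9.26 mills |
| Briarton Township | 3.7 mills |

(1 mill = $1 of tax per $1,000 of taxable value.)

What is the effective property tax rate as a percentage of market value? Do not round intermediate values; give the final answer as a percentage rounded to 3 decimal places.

0.758%

Assessed value = $132,800 × 0.87 = $115,536
Taxable value = $115,536 − $68,000 = $47,536
Sable Creek County: $47,536 × 0.0058 = $275.7088
Hospital District: $47,536 × 0.00243 = $115.51248
Eastcliff USD: $47,536 × 0.00926 = $440.18336
Briarton Township: $47,536 × 0.0037 = $175.8832
Total tax = $1,007.28784
Effective rate = $1,007.28784 ÷ $132,800 = 0.758% of market value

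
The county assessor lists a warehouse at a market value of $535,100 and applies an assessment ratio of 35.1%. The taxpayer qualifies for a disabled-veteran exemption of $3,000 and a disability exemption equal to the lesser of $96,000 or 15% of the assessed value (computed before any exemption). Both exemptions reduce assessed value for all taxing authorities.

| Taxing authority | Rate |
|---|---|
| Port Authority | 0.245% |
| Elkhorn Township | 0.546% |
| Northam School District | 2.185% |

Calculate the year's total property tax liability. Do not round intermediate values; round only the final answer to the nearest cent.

Assessed value = $535,100 × 0.351 = $187,820.1
Disability exemption = min($96,000, 15% × $187,820.1) = min($96,000, $28,173.015) = $28,173.015 (percentage binds)
Taxable value = $187,820.1 − $3,000 − $28,173.015 = $156,647.085
Port Authority: $156,647.085 × 0.00245 = $383.78535825
Elkhorn Township: $156,647.085 × 0.00546 = $855.2930841
Northam School District: $156,647.085 × 0.02185 = $3,422.73880725
Total = $4,661.8172496

$4,661.82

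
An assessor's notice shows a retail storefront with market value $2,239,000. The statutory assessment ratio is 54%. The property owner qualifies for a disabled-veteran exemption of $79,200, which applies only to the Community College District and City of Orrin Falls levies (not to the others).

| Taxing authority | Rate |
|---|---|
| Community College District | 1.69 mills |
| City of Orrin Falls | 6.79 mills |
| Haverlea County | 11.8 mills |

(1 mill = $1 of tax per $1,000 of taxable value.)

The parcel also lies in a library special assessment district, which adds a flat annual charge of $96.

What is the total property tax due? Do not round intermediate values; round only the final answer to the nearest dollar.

Assessed value = $2,239,000 × 0.54 = $1,209,060
Community College District: ($1,209,060 − $79,200) × 0.00169 = $1,129,860 × 0.00169 = $1,909.4634
City of Orrin Falls: ($1,209,060 − $79,200) × 0.00679 = $1,129,860 × 0.00679 = $7,671.7494
Haverlea County: $1,209,060 × 0.0118 = $14,266.908
Levies subtotal = $23,848.1208
Total = $23,848.1208 + $96 = $23,944.1208

$23,944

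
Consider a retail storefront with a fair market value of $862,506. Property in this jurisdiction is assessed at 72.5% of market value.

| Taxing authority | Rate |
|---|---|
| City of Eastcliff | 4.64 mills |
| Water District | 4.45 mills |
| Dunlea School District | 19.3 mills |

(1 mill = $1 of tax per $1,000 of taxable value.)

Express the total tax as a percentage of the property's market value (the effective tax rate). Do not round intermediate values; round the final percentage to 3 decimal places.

Assessed value = $862,506 × 0.725 = $625,316.85
City of Eastcliff: $625,316.85 × 0.00464 = $2,901.470184
Water District: $625,316.85 × 0.00445 = $2,782.6599825
Dunlea School District: $625,316.85 × 0.0193 = $12,068.615205
Total tax = $17,752.7453715
Effective rate = $17,752.7453715 ÷ $862,506 = 2.058% of market value

2.058%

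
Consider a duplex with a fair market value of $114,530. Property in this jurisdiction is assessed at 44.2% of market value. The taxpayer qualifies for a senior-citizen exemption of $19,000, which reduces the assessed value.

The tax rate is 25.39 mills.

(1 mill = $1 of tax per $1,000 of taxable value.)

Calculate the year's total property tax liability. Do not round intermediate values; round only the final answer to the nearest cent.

Assessed value = $114,530 × 0.442 = $50,622.26
Taxable value = $50,622.26 − $19,000 = $31,622.26
Tax = $31,622.26 × 0.02539 = $802.8891814

$802.89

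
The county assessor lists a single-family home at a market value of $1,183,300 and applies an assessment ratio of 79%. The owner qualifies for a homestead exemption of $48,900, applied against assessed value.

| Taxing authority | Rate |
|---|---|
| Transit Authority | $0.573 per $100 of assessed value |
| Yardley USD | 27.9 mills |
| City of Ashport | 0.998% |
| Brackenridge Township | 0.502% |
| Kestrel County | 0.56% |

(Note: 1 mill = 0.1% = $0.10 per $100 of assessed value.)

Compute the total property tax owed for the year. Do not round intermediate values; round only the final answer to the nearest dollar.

Assessed value = $1,183,300 × 0.79 = $934,807
Taxable value = $934,807 − $48,900 = $885,907
Transit Authority: $885,907 × 0.00573 = $5,076.24711
Yardley USD: $885,907 × 0.0279 = $24,716.8053
City of Ashport: $885,907 × 0.00998 = $8,841.35186
Brackenridge Township: $885,907 × 0.00502 = $4,447.25314
Kestrel County: $885,907 × 0.0056 = $4,961.0792
Total = $48,042.73661

$48,043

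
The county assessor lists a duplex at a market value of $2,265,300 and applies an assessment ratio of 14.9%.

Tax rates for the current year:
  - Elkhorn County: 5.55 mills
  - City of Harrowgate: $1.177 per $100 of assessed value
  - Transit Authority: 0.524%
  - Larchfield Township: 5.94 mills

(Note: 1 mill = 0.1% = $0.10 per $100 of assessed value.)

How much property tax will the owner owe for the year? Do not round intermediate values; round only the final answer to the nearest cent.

$9,619.60

Assessed value = $2,265,300 × 0.149 = $337,529.7
Elkhorn County: $337,529.7 × 0.00555 = $1,873.289835
City of Harrowgate: $337,529.7 × 0.01177 = $3,972.724569
Transit Authority: $337,529.7 × 0.00524 = $1,768.655628
Larchfield Township: $337,529.7 × 0.00594 = $2,004.926418
Total = $9,619.59645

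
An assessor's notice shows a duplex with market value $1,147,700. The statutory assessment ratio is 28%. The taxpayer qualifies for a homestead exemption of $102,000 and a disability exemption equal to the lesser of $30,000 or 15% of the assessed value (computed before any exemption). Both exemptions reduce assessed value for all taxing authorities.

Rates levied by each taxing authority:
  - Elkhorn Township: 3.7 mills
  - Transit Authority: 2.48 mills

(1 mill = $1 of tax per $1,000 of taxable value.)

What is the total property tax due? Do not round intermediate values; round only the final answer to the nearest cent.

$1,170.22

Assessed value = $1,147,700 × 0.28 = $321,356
Disability exemption = min($30,000, 15% × $321,356) = min($30,000, $48,203.4) = $30,000 (dollar cap binds)
Taxable value = $321,356 − $102,000 − $30,000 = $189,356
Elkhorn Township: $189,356 × 0.0037 = $700.6172
Transit Authority: $189,356 × 0.00248 = $469.60288
Total = $1,170.22008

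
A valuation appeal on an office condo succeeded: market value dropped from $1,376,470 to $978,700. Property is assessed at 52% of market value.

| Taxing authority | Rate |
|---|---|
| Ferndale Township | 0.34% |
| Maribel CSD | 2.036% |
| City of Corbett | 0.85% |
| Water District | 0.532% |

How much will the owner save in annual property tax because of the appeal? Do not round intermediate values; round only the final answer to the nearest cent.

Old assessed value = $1,376,470 × 0.52 = $715,764.4
New assessed value = $978,700 × 0.52 = $508,924
Combined rate = 0.0034 + 0.02036 + 0.0085 + 0.00532 = 0.03758
Old tax = $715,764.4 × 0.03758 = $26,898.426152
New tax = $508,924 × 0.03758 = $19,125.36392
Reduction = $26,898.426152 − $19,125.36392 = $7,773.062232

$7,773.06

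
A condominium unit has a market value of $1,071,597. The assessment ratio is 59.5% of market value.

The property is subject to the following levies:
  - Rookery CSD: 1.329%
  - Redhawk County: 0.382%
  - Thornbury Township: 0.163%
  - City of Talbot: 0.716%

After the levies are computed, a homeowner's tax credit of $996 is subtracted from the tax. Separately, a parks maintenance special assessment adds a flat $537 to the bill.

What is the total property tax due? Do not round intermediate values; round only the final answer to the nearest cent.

Assessed value = $1,071,597 × 0.595 = $637,600.215
Rookery CSD: $637,600.215 × 0.01329 = $8,473.70685735
Redhawk County: $637,600.215 × 0.00382 = $2,435.6328213
Thornbury Township: $637,600.215 × 0.00163 = $1,039.28835045
City of Talbot: $637,600.215 × 0.00716 = $4,565.2175394
Levies subtotal = $16,513.8455685
After credit = $16,513.8455685 − $996 = $15,517.8455685
Total = $15,517.8455685 + $537 = $16,054.8455685

$16,054.85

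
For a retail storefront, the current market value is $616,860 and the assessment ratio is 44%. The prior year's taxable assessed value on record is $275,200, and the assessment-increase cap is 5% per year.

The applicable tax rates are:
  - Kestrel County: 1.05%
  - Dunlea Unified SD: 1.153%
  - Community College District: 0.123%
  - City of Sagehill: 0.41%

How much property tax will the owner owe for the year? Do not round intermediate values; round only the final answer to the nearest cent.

$7,426.01

Uncapped assessed value = $616,860 × 0.44 = $271,418.4
Cap limit = $275,200 × 1.05 = $288,960
Taxable assessed value = min($271,418.4, $288,960) = $271,418.4 (cap does not bind)
Kestrel County: $271,418.4 × 0.0105 = $2,849.8932
Dunlea Unified SD: $271,418.4 × 0.01153 = $3,129.454152
Community College District: $271,418.4 × 0.00123 = $333.844632
City of Sagehill: $271,418.4 × 0.0041 = $1,112.81544
Total = $7,426.007424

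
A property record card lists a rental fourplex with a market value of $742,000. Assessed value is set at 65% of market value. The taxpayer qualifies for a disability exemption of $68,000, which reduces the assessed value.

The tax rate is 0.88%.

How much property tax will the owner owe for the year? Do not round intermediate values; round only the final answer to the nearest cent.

Assessed value = $742,000 × 0.65 = $482,300
Taxable value = $482,300 − $68,000 = $414,300
Tax = $414,300 × 0.0088 = $3,645.84

$3,645.84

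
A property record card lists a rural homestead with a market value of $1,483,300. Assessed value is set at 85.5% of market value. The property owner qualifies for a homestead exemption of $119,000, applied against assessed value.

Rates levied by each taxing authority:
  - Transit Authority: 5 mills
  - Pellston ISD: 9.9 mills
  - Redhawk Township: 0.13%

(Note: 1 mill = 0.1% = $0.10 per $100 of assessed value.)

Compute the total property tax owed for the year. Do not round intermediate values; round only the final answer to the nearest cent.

Assessed value = $1,483,300 × 0.855 = $1,268,221.5
Taxable value = $1,268,221.5 − $119,000 = $1,149,221.5
Transit Authority: $1,149,221.5 × 0.005 = $5,746.1075
Pellston ISD: $1,149,221.5 × 0.0099 = $11,377.29285
Redhawk Township: $1,149,221.5 × 0.0013 = $1,493.98795
Total = $18,617.3883

$18,617.39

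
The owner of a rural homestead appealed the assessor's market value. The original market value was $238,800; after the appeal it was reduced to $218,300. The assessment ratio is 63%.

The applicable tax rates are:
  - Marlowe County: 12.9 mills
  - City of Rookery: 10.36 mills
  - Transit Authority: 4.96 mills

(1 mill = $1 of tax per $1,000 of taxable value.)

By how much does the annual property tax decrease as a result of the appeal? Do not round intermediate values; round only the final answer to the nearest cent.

Old assessed value = $238,800 × 0.63 = $150,444
New assessed value = $218,300 × 0.63 = $137,529
Combined rate = 0.0129 + 0.01036 + 0.00496 = 0.02822
Old tax = $150,444 × 0.02822 = $4,245.52968
New tax = $137,529 × 0.02822 = $3,881.06838
Reduction = $4,245.52968 − $3,881.06838 = $364.4613

$364.46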